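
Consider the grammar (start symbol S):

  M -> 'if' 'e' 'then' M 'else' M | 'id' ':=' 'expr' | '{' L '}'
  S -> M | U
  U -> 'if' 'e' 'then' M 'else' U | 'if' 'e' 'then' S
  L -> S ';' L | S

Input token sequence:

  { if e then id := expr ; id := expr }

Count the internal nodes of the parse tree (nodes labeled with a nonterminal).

10

[S [M { [L [S [U if e then [S [M id := expr]]]] ; [L [S [M id := expr]]]] }]]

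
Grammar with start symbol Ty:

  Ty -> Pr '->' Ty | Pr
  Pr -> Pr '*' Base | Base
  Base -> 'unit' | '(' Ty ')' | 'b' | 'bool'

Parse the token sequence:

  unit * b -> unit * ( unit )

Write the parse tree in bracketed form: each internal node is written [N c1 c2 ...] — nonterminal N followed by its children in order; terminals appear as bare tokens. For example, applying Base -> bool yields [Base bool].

Ty
Pr -> Ty
Pr * Base -> Ty
Base * Base -> Ty
unit * Base -> Ty
unit * b -> Ty
unit * b -> Pr
unit * b -> Pr * Base
unit * b -> Base * Base
unit * b -> unit * Base
unit * b -> unit * ( Ty )
unit * b -> unit * ( Pr )
unit * b -> unit * ( Base )
unit * b -> unit * ( unit )

[Ty [Pr [Pr [Base unit]] * [Base b]] -> [Ty [Pr [Pr [Base unit]] * [Base ( [Ty [Pr [Base unit]]] )]]]]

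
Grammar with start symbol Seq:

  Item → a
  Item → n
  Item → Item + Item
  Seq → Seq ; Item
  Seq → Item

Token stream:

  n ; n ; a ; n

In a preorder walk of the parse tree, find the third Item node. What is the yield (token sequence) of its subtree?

a

[Seq [Seq [Seq [Seq [Item n]] ; [Item n]] ; [Item a]] ; [Item n]]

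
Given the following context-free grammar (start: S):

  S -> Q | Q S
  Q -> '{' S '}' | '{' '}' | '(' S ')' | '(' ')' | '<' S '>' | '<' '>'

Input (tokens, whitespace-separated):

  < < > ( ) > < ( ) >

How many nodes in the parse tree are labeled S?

[S [Q < [S [Q < >] [S [Q ( )]]] >] [S [Q < [S [Q ( )]] >]]]

5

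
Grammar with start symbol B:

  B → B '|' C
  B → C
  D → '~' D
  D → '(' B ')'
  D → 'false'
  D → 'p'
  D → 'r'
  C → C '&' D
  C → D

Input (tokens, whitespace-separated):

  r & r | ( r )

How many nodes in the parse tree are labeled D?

4

[B [B [C [C [D r]] & [D r]]] | [C [D ( [B [C [D r]]] )]]]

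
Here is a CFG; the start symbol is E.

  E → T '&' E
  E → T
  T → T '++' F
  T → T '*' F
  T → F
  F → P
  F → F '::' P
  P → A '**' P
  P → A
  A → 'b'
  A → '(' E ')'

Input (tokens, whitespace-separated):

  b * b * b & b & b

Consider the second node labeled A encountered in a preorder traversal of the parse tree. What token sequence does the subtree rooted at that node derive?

[E [T [T [T [F [P [A b]]]] * [F [P [A b]]]] * [F [P [A b]]]] & [E [T [F [P [A b]]]] & [E [T [F [P [A b]]]]]]]

b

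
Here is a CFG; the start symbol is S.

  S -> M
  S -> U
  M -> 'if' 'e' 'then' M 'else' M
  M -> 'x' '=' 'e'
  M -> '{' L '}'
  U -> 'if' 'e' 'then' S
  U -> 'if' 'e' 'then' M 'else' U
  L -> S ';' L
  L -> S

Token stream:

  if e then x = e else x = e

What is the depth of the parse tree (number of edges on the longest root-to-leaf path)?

[S [M if e then [M x = e] else [M x = e]]]

3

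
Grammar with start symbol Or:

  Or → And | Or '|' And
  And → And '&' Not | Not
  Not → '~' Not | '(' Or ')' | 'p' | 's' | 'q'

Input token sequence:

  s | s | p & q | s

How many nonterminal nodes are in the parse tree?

14

[Or [Or [Or [Or [And [Not s]]] | [And [Not s]]] | [And [And [Not p]] & [Not q]]] | [And [Not s]]]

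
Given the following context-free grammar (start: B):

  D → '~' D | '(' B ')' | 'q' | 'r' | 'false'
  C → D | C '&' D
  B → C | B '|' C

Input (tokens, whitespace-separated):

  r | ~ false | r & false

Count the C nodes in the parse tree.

[B [B [B [C [D r]]] | [C [D ~ [D false]]]] | [C [C [D r]] & [D false]]]

4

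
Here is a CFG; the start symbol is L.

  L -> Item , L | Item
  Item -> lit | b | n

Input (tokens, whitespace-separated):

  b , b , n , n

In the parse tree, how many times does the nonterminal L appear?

[L [Item b] , [L [Item b] , [L [Item n] , [L [Item n]]]]]

4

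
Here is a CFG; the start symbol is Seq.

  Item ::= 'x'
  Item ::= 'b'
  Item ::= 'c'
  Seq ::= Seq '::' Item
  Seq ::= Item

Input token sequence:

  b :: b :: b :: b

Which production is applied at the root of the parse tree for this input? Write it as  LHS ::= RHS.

[Seq [Seq [Seq [Seq [Item b]] :: [Item b]] :: [Item b]] :: [Item b]]

Seq ::= Seq '::' Item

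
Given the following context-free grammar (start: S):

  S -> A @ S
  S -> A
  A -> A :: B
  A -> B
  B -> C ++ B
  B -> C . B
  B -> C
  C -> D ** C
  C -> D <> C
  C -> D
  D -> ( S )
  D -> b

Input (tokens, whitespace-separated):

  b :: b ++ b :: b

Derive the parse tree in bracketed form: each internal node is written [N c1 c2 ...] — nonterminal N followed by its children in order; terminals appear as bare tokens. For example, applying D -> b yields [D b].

[S [A [A [A [B [C [D b]]]] :: [B [C [D b]] ++ [B [C [D b]]]]] :: [B [C [D b]]]]]

S
A
A :: B
A :: B :: B
B :: B :: B
C :: B :: B
D :: B :: B
b :: B :: B
b :: C ++ B :: B
b :: D ++ B :: B
b :: b ++ B :: B
b :: b ++ C :: B
b :: b ++ D :: B
b :: b ++ b :: B
b :: b ++ b :: C
b :: b ++ b :: D
b :: b ++ b :: b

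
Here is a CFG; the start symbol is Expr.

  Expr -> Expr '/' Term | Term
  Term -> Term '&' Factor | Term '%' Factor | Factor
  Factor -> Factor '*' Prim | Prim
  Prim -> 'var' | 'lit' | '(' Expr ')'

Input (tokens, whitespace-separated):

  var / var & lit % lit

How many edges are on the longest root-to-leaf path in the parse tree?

6

[Expr [Expr [Term [Factor [Prim var]]]] / [Term [Term [Term [Factor [Prim var]]] & [Factor [Prim lit]]] % [Factor [Prim lit]]]]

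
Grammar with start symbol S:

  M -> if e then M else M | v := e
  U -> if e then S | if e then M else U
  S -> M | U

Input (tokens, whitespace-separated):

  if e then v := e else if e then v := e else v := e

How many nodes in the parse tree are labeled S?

1

[S [M if e then [M v := e] else [M if e then [M v := e] else [M v := e]]]]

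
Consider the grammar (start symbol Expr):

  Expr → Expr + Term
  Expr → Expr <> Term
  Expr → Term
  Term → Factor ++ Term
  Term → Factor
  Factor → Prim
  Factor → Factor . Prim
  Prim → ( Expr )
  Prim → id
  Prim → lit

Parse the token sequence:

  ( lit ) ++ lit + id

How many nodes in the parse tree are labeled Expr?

3

[Expr [Expr [Term [Factor [Prim ( [Expr [Term [Factor [Prim lit]]]] )]] ++ [Term [Factor [Prim lit]]]]] + [Term [Factor [Prim id]]]]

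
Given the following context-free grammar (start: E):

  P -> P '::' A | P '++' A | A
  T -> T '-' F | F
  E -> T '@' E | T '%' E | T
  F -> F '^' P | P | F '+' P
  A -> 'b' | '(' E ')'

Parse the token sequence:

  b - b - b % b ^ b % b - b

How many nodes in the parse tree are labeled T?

[E [T [T [T [F [P [A b]]]] - [F [P [A b]]]] - [F [P [A b]]]] % [E [T [F [F [P [A b]]] ^ [P [A b]]]] % [E [T [T [F [P [A b]]]] - [F [P [A b]]]]]]]

6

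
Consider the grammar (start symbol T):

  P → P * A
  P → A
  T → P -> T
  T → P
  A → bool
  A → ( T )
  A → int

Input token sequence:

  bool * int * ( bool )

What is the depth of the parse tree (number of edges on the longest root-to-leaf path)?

6

[T [P [P [P [A bool]] * [A int]] * [A ( [T [P [A bool]]] )]]]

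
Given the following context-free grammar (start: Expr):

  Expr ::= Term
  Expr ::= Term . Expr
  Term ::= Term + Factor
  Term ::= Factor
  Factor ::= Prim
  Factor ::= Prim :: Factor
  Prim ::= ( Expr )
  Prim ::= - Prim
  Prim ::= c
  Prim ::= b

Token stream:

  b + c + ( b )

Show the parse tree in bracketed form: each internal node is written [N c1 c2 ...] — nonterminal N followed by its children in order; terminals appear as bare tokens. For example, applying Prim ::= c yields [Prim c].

[Expr [Term [Term [Term [Factor [Prim b]]] + [Factor [Prim c]]] + [Factor [Prim ( [Expr [Term [Factor [Prim b]]]] )]]]]

Expr
Term
Term + Factor
Term + Factor + Factor
Factor + Factor + Factor
Prim + Factor + Factor
b + Factor + Factor
b + Prim + Factor
b + c + Factor
b + c + Prim
b + c + ( Expr )
b + c + ( Term )
b + c + ( Factor )
b + c + ( Prim )
b + c + ( b )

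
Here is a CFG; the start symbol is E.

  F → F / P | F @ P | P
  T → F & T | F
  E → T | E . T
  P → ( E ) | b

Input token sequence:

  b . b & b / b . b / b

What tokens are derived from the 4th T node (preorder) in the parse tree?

[E [E [E [T [F [P b]]]] . [T [F [P b]] & [T [F [F [P b]] / [P b]]]]] . [T [F [F [P b]] / [P b]]]]

b / b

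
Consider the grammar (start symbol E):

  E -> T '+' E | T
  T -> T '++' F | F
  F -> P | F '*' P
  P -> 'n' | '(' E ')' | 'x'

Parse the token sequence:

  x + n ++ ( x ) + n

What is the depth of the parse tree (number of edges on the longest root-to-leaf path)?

9

[E [T [F [P x]]] + [E [T [T [F [P n]]] ++ [F [P ( [E [T [F [P x]]]] )]]] + [E [T [F [P n]]]]]]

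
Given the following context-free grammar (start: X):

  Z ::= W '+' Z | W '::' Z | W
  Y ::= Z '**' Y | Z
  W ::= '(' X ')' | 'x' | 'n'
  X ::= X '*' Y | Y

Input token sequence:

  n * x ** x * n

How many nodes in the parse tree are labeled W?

[X [X [X [Y [Z [W n]]]] * [Y [Z [W x]] ** [Y [Z [W x]]]]] * [Y [Z [W n]]]]

4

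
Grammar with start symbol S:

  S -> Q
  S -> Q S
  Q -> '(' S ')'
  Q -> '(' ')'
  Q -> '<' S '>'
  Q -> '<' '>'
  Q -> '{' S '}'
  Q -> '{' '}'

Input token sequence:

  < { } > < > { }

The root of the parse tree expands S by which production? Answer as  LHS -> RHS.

[S [Q < [S [Q { }]] >] [S [Q < >] [S [Q { }]]]]

S -> Q S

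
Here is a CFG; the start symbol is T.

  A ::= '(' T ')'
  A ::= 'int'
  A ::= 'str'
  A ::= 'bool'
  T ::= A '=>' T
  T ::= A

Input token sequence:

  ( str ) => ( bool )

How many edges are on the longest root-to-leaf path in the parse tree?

[T [A ( [T [A str]] )] => [T [A ( [T [A bool]] )]]]

5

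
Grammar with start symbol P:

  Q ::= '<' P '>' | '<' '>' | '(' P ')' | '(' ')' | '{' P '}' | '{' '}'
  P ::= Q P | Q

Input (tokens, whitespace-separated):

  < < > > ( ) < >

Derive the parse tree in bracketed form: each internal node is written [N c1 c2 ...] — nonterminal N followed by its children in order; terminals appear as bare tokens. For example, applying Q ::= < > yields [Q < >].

[P [Q < [P [Q < >]] >] [P [Q ( )] [P [Q < >]]]]

P
Q P
< P > P
< Q > P
< < > > P
< < > > Q P
< < > > ( ) P
< < > > ( ) Q
< < > > ( ) < >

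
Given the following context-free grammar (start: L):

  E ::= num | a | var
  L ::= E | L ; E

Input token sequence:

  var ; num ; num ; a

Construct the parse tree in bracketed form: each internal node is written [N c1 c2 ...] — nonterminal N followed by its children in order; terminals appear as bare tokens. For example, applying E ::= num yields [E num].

L
L ; E
L ; E ; E
L ; E ; E ; E
E ; E ; E ; E
var ; E ; E ; E
var ; num ; E ; E
var ; num ; num ; E
var ; num ; num ; a

[L [L [L [L [E var]] ; [E num]] ; [E num]] ; [E a]]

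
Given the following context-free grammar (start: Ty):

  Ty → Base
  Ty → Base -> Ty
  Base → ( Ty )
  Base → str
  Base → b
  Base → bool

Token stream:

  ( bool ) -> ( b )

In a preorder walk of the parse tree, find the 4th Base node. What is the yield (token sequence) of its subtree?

b

[Ty [Base ( [Ty [Base bool]] )] -> [Ty [Base ( [Ty [Base b]] )]]]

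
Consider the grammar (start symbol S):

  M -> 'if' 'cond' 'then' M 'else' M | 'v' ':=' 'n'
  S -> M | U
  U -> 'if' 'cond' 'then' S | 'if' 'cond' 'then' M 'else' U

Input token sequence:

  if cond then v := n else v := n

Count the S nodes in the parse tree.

[S [M if cond then [M v := n] else [M v := n]]]

1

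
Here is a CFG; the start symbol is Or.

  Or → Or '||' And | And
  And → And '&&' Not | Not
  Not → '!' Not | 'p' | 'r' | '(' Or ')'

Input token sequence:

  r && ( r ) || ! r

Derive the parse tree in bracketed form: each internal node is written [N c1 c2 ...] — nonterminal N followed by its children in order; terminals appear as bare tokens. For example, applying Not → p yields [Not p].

Or
Or || And
And || And
And && Not || And
Not && Not || And
r && Not || And
r && ( Or ) || And
r && ( And ) || And
r && ( Not ) || And
r && ( r ) || And
r && ( r ) || Not
r && ( r ) || ! Not
r && ( r ) || ! r

[Or [Or [And [And [Not r]] && [Not ( [Or [And [Not r]]] )]]] || [And [Not ! [Not r]]]]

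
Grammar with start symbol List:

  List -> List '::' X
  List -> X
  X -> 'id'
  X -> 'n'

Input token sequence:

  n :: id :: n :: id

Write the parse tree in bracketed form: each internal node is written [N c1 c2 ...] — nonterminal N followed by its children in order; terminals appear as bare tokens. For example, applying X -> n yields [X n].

List
List :: X
List :: X :: X
List :: X :: X :: X
X :: X :: X :: X
n :: X :: X :: X
n :: id :: X :: X
n :: id :: n :: X
n :: id :: n :: id

[List [List [List [List [X n]] :: [X id]] :: [X n]] :: [X id]]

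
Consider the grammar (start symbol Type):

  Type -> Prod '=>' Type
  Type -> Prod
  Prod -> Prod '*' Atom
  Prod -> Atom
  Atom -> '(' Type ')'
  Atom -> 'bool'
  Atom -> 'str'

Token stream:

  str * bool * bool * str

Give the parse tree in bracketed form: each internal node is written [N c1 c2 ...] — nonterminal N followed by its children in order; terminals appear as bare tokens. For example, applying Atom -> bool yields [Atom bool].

[Type [Prod [Prod [Prod [Prod [Atom str]] * [Atom bool]] * [Atom bool]] * [Atom str]]]

Type
Prod
Prod * Atom
Prod * Atom * Atom
Prod * Atom * Atom * Atom
Atom * Atom * Atom * Atom
str * Atom * Atom * Atom
str * bool * Atom * Atom
str * bool * bool * Atom
str * bool * bool * str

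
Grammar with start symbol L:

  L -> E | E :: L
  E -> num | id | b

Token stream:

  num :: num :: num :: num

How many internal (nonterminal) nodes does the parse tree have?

[L [E num] :: [L [E num] :: [L [E num] :: [L [E num]]]]]

8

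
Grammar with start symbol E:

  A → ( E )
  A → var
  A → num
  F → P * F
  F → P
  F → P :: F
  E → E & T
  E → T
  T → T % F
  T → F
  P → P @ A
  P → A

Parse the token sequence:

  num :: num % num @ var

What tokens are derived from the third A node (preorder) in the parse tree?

num

[E [T [T [F [P [A num]] :: [F [P [A num]]]]] % [F [P [P [A num]] @ [A var]]]]]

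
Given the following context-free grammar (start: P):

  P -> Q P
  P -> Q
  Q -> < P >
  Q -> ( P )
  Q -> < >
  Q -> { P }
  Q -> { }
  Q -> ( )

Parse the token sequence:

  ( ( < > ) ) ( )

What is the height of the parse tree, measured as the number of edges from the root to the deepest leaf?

[P [Q ( [P [Q ( [P [Q < >]] )]] )] [P [Q ( )]]]

6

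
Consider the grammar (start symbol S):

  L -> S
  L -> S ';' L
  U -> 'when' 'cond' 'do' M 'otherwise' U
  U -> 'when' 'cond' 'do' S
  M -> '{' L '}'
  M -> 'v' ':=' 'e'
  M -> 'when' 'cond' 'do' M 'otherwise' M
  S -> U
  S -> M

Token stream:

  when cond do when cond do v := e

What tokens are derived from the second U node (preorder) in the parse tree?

[S [U when cond do [S [U when cond do [S [M v := e]]]]]]

when cond do v := e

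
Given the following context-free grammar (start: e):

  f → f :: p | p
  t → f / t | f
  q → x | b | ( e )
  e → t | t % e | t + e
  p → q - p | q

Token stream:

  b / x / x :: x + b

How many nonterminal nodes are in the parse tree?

21

[e [t [f [p [q b]]] / [t [f [p [q x]]] / [t [f [f [p [q x]]] :: [p [q x]]]]]] + [e [t [f [p [q b]]]]]]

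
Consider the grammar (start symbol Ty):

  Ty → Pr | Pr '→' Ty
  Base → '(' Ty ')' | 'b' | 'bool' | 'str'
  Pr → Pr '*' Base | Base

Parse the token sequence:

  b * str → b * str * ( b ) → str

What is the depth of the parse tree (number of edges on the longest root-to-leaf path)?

7

[Ty [Pr [Pr [Base b]] * [Base str]] → [Ty [Pr [Pr [Pr [Base b]] * [Base str]] * [Base ( [Ty [Pr [Base b]]] )]] → [Ty [Pr [Base str]]]]]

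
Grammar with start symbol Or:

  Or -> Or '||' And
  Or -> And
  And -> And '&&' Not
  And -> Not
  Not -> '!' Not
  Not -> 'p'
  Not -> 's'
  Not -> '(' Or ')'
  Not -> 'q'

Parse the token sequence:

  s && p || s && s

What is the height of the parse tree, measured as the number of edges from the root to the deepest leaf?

5

[Or [Or [And [And [Not s]] && [Not p]]] || [And [And [Not s]] && [Not s]]]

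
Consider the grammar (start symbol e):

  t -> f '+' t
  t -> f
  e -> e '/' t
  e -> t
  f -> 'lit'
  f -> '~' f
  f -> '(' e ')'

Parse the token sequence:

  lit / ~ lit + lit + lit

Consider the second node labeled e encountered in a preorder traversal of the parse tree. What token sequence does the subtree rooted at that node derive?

lit

[e [e [t [f lit]]] / [t [f ~ [f lit]] + [t [f lit] + [t [f lit]]]]]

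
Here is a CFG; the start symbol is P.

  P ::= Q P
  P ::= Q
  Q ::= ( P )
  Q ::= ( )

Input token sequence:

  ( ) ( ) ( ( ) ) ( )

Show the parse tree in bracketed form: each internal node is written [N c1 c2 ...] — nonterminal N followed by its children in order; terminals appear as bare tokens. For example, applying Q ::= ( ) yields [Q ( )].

[P [Q ( )] [P [Q ( )] [P [Q ( [P [Q ( )]] )] [P [Q ( )]]]]]

P
Q P
( ) P
( ) Q P
( ) ( ) P
( ) ( ) Q P
( ) ( ) ( P ) P
( ) ( ) ( Q ) P
( ) ( ) ( ( ) ) P
( ) ( ) ( ( ) ) Q
( ) ( ) ( ( ) ) ( )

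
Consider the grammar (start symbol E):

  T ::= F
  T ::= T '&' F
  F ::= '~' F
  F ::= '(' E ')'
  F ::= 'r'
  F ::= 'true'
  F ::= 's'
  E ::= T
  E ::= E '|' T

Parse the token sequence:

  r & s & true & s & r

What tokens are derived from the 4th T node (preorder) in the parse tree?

r & s

[E [T [T [T [T [T [F r]] & [F s]] & [F true]] & [F s]] & [F r]]]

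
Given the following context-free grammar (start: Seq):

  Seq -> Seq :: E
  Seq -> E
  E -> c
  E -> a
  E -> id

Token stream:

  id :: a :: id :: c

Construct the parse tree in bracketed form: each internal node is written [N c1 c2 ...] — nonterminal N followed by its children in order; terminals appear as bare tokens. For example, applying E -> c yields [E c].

[Seq [Seq [Seq [Seq [E id]] :: [E a]] :: [E id]] :: [E c]]

Seq
Seq :: E
Seq :: E :: E
Seq :: E :: E :: E
E :: E :: E :: E
id :: E :: E :: E
id :: a :: E :: E
id :: a :: id :: E
id :: a :: id :: c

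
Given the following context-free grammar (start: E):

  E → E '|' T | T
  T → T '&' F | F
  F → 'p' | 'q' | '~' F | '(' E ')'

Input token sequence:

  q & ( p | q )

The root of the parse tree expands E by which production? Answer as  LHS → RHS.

[E [T [T [F q]] & [F ( [E [E [T [F p]]] | [T [F q]]] )]]]

E → T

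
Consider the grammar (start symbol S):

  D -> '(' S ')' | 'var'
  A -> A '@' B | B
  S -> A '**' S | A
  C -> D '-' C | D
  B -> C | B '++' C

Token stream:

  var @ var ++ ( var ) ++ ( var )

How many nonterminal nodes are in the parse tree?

25

[S [A [A [B [C [D var]]]] @ [B [B [B [C [D var]]] ++ [C [D ( [S [A [B [C [D var]]]]] )]]] ++ [C [D ( [S [A [B [C [D var]]]]] )]]]]]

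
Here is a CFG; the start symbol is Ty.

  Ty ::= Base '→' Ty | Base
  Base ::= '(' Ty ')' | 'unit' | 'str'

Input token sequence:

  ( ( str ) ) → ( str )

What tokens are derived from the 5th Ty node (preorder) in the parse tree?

str

[Ty [Base ( [Ty [Base ( [Ty [Base str]] )]] )] → [Ty [Base ( [Ty [Base str]] )]]]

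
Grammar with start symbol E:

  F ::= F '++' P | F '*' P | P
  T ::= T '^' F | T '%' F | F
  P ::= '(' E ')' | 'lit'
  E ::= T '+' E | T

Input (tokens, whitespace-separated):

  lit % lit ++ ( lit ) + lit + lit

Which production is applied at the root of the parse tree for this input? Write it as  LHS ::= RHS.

[E [T [T [F [P lit]]] % [F [F [P lit]] ++ [P ( [E [T [F [P lit]]]] )]]] + [E [T [F [P lit]]] + [E [T [F [P lit]]]]]]

E ::= T '+' E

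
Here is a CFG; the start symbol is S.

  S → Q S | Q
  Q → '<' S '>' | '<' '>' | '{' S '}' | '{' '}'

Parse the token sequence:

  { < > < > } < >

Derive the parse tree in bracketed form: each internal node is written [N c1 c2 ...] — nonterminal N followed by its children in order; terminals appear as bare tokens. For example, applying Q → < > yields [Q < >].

[S [Q { [S [Q < >] [S [Q < >]]] }] [S [Q < >]]]

S
Q S
{ S } S
{ Q S } S
{ < > S } S
{ < > Q } S
{ < > < > } S
{ < > < > } Q
{ < > < > } < >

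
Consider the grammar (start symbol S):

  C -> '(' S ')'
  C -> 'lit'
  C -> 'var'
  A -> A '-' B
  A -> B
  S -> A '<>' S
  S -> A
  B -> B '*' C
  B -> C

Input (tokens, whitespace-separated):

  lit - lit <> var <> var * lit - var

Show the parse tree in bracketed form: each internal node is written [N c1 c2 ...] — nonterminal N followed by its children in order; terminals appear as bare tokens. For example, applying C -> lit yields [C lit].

S
A <> S
A - B <> S
B - B <> S
C - B <> S
lit - B <> S
lit - C <> S
lit - lit <> S
lit - lit <> A <> S
lit - lit <> B <> S
lit - lit <> C <> S
lit - lit <> var <> S
lit - lit <> var <> A
lit - lit <> var <> A - B
lit - lit <> var <> B - B
lit - lit <> var <> B * C - B
lit - lit <> var <> C * C - B
lit - lit <> var <> var * C - B
lit - lit <> var <> var * lit - B
lit - lit <> var <> var * lit - C
lit - lit <> var <> var * lit - var

[S [A [A [B [C lit]]] - [B [C lit]]] <> [S [A [B [C var]]] <> [S [A [A [B [B [C var]] * [C lit]]] - [B [C var]]]]]]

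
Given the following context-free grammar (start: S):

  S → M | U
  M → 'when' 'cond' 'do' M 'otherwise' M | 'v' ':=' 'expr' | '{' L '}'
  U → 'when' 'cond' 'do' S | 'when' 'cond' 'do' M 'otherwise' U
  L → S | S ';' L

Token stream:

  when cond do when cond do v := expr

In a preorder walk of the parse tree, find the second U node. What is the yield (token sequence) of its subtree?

[S [U when cond do [S [U when cond do [S [M v := expr]]]]]]

when cond do v := expr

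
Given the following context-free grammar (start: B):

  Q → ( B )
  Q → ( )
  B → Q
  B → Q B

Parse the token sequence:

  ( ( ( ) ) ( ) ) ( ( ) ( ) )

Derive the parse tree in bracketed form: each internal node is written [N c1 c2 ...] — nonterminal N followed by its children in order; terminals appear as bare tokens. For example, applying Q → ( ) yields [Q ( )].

B
Q B
( B ) B
( Q B ) B
( ( B ) B ) B
( ( Q ) B ) B
( ( ( ) ) B ) B
( ( ( ) ) Q ) B
( ( ( ) ) ( ) ) B
( ( ( ) ) ( ) ) Q
( ( ( ) ) ( ) ) ( B )
( ( ( ) ) ( ) ) ( Q B )
( ( ( ) ) ( ) ) ( ( ) B )
( ( ( ) ) ( ) ) ( ( ) Q )
( ( ( ) ) ( ) ) ( ( ) ( ) )

[B [Q ( [B [Q ( [B [Q ( )]] )] [B [Q ( )]]] )] [B [Q ( [B [Q ( )] [B [Q ( )]]] )]]]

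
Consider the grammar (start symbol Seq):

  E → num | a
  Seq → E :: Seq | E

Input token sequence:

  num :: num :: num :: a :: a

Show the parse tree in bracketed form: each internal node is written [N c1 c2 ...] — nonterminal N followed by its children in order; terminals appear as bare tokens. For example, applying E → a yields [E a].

Seq
E :: Seq
num :: Seq
num :: E :: Seq
num :: num :: Seq
num :: num :: E :: Seq
num :: num :: num :: Seq
num :: num :: num :: E :: Seq
num :: num :: num :: a :: Seq
num :: num :: num :: a :: E
num :: num :: num :: a :: a

[Seq [E num] :: [Seq [E num] :: [Seq [E num] :: [Seq [E a] :: [Seq [E a]]]]]]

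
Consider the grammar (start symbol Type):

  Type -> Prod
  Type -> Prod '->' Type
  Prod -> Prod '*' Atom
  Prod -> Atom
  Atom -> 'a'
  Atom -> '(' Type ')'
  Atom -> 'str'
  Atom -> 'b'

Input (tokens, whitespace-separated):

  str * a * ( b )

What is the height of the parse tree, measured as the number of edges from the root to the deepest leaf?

6

[Type [Prod [Prod [Prod [Atom str]] * [Atom a]] * [Atom ( [Type [Prod [Atom b]]] )]]]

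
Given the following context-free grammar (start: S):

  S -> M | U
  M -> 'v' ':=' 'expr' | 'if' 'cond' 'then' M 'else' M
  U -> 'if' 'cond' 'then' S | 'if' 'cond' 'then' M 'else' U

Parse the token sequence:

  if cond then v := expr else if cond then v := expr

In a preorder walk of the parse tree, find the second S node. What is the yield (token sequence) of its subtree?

[S [U if cond then [M v := expr] else [U if cond then [S [M v := expr]]]]]

v := expr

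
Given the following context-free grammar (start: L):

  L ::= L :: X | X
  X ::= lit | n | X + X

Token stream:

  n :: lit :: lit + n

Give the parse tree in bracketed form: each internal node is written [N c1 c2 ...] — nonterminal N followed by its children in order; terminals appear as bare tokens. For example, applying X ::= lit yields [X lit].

[L [L [L [X n]] :: [X lit]] :: [X [X lit] + [X n]]]

L
L :: X
L :: X :: X
X :: X :: X
n :: X :: X
n :: lit :: X
n :: lit :: X + X
n :: lit :: lit + X
n :: lit :: lit + n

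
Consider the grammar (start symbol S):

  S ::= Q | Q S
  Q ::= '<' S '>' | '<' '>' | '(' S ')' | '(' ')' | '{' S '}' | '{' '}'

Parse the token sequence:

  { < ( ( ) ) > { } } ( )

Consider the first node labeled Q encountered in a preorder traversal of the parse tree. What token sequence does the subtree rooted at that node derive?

[S [Q { [S [Q < [S [Q ( [S [Q ( )]] )]] >] [S [Q { }]]] }] [S [Q ( )]]]

{ < ( ( ) ) > { } }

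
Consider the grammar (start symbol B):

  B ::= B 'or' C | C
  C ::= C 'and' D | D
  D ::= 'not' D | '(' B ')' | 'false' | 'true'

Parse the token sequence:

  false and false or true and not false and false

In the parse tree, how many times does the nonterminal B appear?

[B [B [C [C [D false]] and [D false]]] or [C [C [C [D true]] and [D not [D false]]] and [D false]]]

2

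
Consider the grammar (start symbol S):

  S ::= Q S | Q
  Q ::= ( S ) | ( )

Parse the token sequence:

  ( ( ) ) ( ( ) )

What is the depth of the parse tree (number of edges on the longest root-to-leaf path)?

5

[S [Q ( [S [Q ( )]] )] [S [Q ( [S [Q ( )]] )]]]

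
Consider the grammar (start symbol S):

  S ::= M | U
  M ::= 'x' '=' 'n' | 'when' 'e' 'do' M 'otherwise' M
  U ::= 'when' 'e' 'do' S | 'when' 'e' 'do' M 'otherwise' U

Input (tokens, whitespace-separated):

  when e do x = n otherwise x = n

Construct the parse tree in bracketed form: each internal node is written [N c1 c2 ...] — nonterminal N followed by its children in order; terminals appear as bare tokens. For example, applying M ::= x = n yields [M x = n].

[S [M when e do [M x = n] otherwise [M x = n]]]

S
M
when e do M otherwise M
when e do x = n otherwise M
when e do x = n otherwise x = n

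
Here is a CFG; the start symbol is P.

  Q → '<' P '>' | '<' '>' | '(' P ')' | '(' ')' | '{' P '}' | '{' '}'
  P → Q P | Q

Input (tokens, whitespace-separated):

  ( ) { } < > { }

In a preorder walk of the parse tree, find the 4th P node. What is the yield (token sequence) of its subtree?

{ }

[P [Q ( )] [P [Q { }] [P [Q < >] [P [Q { }]]]]]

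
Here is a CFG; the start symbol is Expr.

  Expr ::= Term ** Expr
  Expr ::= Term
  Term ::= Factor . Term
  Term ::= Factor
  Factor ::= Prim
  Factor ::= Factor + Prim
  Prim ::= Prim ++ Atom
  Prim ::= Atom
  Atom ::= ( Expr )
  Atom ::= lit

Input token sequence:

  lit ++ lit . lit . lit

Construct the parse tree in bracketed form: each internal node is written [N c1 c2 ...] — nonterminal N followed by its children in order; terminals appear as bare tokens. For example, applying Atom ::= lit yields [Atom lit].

[Expr [Term [Factor [Prim [Prim [Atom lit]] ++ [Atom lit]]] . [Term [Factor [Prim [Atom lit]]] . [Term [Factor [Prim [Atom lit]]]]]]]

Expr
Term
Factor . Term
Prim . Term
Prim ++ Atom . Term
Atom ++ Atom . Term
lit ++ Atom . Term
lit ++ lit . Term
lit ++ lit . Factor . Term
lit ++ lit . Prim . Term
lit ++ lit . Atom . Term
lit ++ lit . lit . Term
lit ++ lit . lit . Factor
lit ++ lit . lit . Prim
lit ++ lit . lit . Atom
lit ++ lit . lit . lit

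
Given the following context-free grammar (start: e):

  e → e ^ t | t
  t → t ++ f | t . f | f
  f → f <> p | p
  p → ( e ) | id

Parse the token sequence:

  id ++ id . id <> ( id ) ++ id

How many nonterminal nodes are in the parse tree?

[e [t [t [t [t [f [p id]]] ++ [f [p id]]] . [f [f [p id]] <> [p ( [e [t [f [p id]]]] )]]] ++ [f [p id]]]]

19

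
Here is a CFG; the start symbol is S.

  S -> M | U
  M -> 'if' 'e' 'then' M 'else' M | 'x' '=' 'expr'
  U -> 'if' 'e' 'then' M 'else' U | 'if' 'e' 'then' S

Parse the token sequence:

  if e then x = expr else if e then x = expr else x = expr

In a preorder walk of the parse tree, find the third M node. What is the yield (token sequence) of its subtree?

if e then x = expr else x = expr

[S [M if e then [M x = expr] else [M if e then [M x = expr] else [M x = expr]]]]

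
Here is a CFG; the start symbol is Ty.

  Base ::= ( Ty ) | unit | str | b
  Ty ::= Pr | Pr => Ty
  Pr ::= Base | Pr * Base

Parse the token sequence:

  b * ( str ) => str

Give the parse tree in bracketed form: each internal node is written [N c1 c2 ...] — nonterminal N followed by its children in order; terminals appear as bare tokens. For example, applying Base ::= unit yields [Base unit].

Ty
Pr => Ty
Pr * Base => Ty
Base * Base => Ty
b * Base => Ty
b * ( Ty ) => Ty
b * ( Pr ) => Ty
b * ( Base ) => Ty
b * ( str ) => Ty
b * ( str ) => Pr
b * ( str ) => Base
b * ( str ) => str

[Ty [Pr [Pr [Base b]] * [Base ( [Ty [Pr [Base str]]] )]] => [Ty [Pr [Base str]]]]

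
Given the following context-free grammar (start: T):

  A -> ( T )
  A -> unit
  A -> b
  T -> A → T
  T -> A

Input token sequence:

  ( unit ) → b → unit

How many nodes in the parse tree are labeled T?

[T [A ( [T [A unit]] )] → [T [A b] → [T [A unit]]]]

4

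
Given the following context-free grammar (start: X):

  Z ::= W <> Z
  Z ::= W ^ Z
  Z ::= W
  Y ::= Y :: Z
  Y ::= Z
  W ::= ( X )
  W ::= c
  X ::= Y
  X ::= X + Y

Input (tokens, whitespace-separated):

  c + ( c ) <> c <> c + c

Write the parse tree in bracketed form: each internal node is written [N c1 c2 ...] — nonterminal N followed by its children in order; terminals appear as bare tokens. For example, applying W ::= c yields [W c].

X
X + Y
X + Y + Y
Y + Y + Y
Z + Y + Y
W + Y + Y
c + Y + Y
c + Z + Y
c + W <> Z + Y
c + ( X ) <> Z + Y
c + ( Y ) <> Z + Y
c + ( Z ) <> Z + Y
c + ( W ) <> Z + Y
c + ( c ) <> Z + Y
c + ( c ) <> W <> Z + Y
c + ( c ) <> c <> Z + Y
c + ( c ) <> c <> W + Y
c + ( c ) <> c <> c + Y
c + ( c ) <> c <> c + Z
c + ( c ) <> c <> c + W
c + ( c ) <> c <> c + c

[X [X [X [Y [Z [W c]]]] + [Y [Z [W ( [X [Y [Z [W c]]]] )] <> [Z [W c] <> [Z [W c]]]]]] + [Y [Z [W c]]]]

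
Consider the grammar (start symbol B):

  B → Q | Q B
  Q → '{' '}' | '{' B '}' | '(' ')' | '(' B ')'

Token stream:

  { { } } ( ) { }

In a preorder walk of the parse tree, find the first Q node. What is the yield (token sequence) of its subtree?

[B [Q { [B [Q { }]] }] [B [Q ( )] [B [Q { }]]]]

{ { } }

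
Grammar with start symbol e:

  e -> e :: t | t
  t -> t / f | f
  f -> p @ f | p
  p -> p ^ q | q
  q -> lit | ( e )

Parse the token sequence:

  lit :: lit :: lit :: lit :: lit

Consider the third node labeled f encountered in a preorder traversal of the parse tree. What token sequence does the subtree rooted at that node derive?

[e [e [e [e [e [t [f [p [q lit]]]]] :: [t [f [p [q lit]]]]] :: [t [f [p [q lit]]]]] :: [t [f [p [q lit]]]]] :: [t [f [p [q lit]]]]]

lit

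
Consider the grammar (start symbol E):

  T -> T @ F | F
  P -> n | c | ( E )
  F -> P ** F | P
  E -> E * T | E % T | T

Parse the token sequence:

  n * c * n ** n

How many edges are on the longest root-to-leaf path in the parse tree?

[E [E [E [T [F [P n]]]] * [T [F [P c]]]] * [T [F [P n] ** [F [P n]]]]]

6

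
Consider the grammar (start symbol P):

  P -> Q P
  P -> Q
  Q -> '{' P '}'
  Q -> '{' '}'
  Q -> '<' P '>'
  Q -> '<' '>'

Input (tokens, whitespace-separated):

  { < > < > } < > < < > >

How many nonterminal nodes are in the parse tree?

12

[P [Q { [P [Q < >] [P [Q < >]]] }] [P [Q < >] [P [Q < [P [Q < >]] >]]]]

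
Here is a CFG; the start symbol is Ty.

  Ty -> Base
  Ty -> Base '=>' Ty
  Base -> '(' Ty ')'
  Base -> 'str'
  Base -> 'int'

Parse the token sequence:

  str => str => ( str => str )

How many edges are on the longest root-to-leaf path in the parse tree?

7

[Ty [Base str] => [Ty [Base str] => [Ty [Base ( [Ty [Base str] => [Ty [Base str]]] )]]]]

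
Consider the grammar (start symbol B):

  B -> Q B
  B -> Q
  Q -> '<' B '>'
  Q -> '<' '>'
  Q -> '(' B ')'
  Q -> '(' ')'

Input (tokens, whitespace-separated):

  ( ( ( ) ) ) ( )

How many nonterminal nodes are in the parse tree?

8

[B [Q ( [B [Q ( [B [Q ( )]] )]] )] [B [Q ( )]]]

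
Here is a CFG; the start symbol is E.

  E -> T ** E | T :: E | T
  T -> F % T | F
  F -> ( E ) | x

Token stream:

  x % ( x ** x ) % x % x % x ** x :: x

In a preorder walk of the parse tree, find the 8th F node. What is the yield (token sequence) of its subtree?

x

[E [T [F x] % [T [F ( [E [T [F x]] ** [E [T [F x]]]] )] % [T [F x] % [T [F x] % [T [F x]]]]]] ** [E [T [F x]] :: [E [T [F x]]]]]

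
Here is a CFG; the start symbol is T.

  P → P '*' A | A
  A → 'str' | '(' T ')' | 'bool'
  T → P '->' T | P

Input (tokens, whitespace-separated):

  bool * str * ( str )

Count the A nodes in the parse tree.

4

[T [P [P [P [A bool]] * [A str]] * [A ( [T [P [A str]]] )]]]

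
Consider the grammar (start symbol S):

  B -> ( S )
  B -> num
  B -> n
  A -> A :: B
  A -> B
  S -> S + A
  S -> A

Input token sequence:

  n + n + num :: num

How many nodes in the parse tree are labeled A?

4

[S [S [S [A [B n]]] + [A [B n]]] + [A [A [B num]] :: [B num]]]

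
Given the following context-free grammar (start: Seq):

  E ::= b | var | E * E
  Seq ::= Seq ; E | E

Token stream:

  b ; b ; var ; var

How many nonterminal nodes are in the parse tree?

8

[Seq [Seq [Seq [Seq [E b]] ; [E b]] ; [E var]] ; [E var]]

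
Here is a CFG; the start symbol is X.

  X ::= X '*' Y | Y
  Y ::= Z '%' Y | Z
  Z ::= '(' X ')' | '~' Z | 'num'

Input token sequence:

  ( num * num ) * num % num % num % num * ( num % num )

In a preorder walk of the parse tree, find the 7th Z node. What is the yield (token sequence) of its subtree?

num

[X [X [X [Y [Z ( [X [X [Y [Z num]]] * [Y [Z num]]] )]]] * [Y [Z num] % [Y [Z num] % [Y [Z num] % [Y [Z num]]]]]] * [Y [Z ( [X [Y [Z num] % [Y [Z num]]]] )]]]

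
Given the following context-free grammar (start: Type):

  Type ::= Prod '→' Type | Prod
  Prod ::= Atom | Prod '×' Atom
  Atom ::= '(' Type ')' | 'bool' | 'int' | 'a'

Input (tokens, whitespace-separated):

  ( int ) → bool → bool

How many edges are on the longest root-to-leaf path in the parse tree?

6

[Type [Prod [Atom ( [Type [Prod [Atom int]]] )]] → [Type [Prod [Atom bool]] → [Type [Prod [Atom bool]]]]]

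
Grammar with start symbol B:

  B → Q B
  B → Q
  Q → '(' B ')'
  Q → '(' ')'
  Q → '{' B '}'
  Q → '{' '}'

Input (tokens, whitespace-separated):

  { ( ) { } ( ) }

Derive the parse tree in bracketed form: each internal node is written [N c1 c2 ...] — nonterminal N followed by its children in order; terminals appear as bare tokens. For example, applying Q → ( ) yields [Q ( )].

B
Q
{ B }
{ Q B }
{ ( ) B }
{ ( ) Q B }
{ ( ) { } B }
{ ( ) { } Q }
{ ( ) { } ( ) }

[B [Q { [B [Q ( )] [B [Q { }] [B [Q ( )]]]] }]]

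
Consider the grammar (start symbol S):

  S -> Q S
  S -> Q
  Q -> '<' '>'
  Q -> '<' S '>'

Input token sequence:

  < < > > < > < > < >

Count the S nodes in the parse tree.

[S [Q < [S [Q < >]] >] [S [Q < >] [S [Q < >] [S [Q < >]]]]]

5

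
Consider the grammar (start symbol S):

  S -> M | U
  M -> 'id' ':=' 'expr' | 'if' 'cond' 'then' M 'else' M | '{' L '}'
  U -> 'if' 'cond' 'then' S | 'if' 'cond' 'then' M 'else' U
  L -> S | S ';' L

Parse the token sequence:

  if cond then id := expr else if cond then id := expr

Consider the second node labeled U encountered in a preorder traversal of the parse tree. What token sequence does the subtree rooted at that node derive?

[S [U if cond then [M id := expr] else [U if cond then [S [M id := expr]]]]]

if cond then id := expr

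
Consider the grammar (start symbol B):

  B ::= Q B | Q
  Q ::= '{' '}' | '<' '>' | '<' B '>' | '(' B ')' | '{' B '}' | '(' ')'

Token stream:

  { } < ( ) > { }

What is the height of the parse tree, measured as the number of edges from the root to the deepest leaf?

5

[B [Q { }] [B [Q < [B [Q ( )]] >] [B [Q { }]]]]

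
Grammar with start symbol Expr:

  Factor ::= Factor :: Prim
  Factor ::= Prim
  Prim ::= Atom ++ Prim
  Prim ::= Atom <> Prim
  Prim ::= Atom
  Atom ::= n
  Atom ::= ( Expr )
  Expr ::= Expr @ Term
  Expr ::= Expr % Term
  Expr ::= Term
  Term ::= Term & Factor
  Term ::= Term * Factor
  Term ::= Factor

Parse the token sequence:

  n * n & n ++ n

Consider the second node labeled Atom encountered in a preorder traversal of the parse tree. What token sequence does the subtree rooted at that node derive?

[Expr [Term [Term [Term [Factor [Prim [Atom n]]]] * [Factor [Prim [Atom n]]]] & [Factor [Prim [Atom n] ++ [Prim [Atom n]]]]]]

n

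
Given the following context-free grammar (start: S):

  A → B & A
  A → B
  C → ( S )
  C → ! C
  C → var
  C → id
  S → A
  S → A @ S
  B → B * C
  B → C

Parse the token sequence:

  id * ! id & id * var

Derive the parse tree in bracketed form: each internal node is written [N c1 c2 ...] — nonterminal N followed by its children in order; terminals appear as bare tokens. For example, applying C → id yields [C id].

S
A
B & A
B * C & A
C * C & A
id * C & A
id * ! C & A
id * ! id & A
id * ! id & B
id * ! id & B * C
id * ! id & C * C
id * ! id & id * C
id * ! id & id * var

[S [A [B [B [C id]] * [C ! [C id]]] & [A [B [B [C id]] * [C var]]]]]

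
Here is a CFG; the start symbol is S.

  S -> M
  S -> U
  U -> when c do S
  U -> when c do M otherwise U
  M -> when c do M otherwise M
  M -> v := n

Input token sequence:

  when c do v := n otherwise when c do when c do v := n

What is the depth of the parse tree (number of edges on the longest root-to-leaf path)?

7

[S [U when c do [M v := n] otherwise [U when c do [S [U when c do [S [M v := n]]]]]]]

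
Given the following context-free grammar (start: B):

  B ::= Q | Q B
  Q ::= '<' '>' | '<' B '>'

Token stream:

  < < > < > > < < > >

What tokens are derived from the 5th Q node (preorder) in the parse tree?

[B [Q < [B [Q < >] [B [Q < >]]] >] [B [Q < [B [Q < >]] >]]]

< >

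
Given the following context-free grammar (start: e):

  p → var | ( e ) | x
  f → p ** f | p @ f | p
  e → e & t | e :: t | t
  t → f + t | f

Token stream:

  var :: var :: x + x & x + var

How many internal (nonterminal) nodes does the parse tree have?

[e [e [e [e [t [f [p var]]]] :: [t [f [p var]]]] :: [t [f [p x]] + [t [f [p x]]]]] & [t [f [p x]] + [t [f [p var]]]]]

22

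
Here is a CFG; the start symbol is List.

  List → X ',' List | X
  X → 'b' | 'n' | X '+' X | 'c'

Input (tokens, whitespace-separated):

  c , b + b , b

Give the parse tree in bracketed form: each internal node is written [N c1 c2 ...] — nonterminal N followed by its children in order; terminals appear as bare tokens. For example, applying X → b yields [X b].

List
X , List
c , List
c , X , List
c , X + X , List
c , b + X , List
c , b + b , List
c , b + b , X
c , b + b , b

[List [X c] , [List [X [X b] + [X b]] , [List [X b]]]]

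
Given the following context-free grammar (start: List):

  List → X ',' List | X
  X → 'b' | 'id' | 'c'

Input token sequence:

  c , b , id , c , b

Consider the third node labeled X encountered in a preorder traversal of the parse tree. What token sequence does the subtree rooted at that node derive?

[List [X c] , [List [X b] , [List [X id] , [List [X c] , [List [X b]]]]]]

id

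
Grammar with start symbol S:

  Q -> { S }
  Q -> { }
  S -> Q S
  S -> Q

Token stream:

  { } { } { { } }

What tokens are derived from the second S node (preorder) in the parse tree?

[S [Q { }] [S [Q { }] [S [Q { [S [Q { }]] }]]]]

{ } { { } }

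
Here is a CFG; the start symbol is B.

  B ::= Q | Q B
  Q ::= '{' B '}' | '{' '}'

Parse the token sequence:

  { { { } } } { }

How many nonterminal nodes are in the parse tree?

[B [Q { [B [Q { [B [Q { }]] }]] }] [B [Q { }]]]

8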